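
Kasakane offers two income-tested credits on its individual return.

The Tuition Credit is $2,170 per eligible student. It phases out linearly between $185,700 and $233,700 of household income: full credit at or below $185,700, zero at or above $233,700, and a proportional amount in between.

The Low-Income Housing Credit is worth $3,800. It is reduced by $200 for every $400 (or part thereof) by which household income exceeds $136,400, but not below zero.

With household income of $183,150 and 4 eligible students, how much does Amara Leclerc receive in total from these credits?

Tuition Credit: base = 4 × $2,170 = $8,680. $183,150 is at or below the $185,700 threshold, so the full $8,680 applies.
Low-Income Housing Credit: income exceeds $136,400 by $46,750 → 117 increments × $200 = $23,400 ≥ base, so the credit is $0.
Total: $8,680 + $0 = $8,680.

$8,680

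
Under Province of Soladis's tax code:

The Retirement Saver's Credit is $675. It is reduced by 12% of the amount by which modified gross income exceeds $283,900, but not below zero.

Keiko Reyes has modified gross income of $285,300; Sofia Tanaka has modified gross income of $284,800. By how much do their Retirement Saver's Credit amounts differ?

Keiko ($285,300): Retirement Saver's Credit: 12% of the $1,400 excess over $283,900 is $168; credit = $675 − $168 = $507.
Sofia ($284,800): Retirement Saver's Credit: 12% of the $900 excess over $283,900 is $108; credit = $675 − $108 = $567.
Difference: |$507 − $567| = $60.

$60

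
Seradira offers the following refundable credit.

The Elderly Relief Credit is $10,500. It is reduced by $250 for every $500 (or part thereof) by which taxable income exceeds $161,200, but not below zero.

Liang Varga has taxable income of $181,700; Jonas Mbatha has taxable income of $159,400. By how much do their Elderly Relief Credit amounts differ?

$10,250

Liang ($181,700): Elderly Relief Credit: income exceeds $161,200 by $20,500, which is 41 full-or-partial $500 increments; reduction = 41 × $250 = $10,250, leaving $250.
Jonas ($159,400): Elderly Relief Credit: $159,400 is at or below the $161,200 threshold, so the full $10,500 applies.
Difference: |$250 − $10,500| = $10,250.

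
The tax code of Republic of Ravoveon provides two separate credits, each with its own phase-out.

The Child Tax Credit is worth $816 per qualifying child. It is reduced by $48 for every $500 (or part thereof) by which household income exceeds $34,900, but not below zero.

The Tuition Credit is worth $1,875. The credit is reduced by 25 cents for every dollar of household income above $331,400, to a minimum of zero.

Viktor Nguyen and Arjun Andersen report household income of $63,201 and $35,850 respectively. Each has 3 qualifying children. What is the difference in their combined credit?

Viktor ($63,201): Child Tax Credit: base = 3 × $816 = $2,448. income exceeds $34,900 by $28,301 → 57 increments × $48 = $2,736 ≥ base, so the credit is $0. Tuition Credit: $63,201 is at or below the $331,400 threshold, so the full $1,875 applies. total $0 + $1,875 = $1,875
Arjun ($35,850): Child Tax Credit: base = 3 × $816 = $2,448. income exceeds $34,900 by $950, which is 2 full-or-partial $500 increments; reduction = 2 × $48 = $96, leaving $2,352. Tuition Credit: $35,850 is at or below the $331,400 threshold, so the full $1,875 applies. total $2,352 + $1,875 = $4,227
Difference: |$1,875 − $4,227| = $2,352.

$2,352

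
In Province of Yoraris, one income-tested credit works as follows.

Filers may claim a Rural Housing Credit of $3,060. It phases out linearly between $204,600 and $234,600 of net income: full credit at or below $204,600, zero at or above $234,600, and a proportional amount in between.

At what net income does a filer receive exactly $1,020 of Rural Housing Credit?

$224,600

$1,020 is 1,020/3,060 of the full $3,060, so 2,040/3,060 of the $30,000 range has been used: income = $204,600 + $30,000 × 2,040/3,060 = $224,600.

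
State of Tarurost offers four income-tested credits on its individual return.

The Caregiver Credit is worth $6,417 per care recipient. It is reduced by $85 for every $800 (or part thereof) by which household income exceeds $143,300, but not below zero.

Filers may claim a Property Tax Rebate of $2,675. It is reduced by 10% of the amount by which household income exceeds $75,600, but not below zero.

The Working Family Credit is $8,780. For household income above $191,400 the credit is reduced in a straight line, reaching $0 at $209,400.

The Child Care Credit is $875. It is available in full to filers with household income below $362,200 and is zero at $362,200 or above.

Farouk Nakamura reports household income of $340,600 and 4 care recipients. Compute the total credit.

Caregiver Credit: base = 4 × $6,417 = $25,668. income exceeds $143,300 by $197,300, which is 247 full-or-partial $800 increments; reduction = 247 × $85 = $20,995, leaving $4,673.
Property Tax Rebate: 10% of the $265,000 excess over $75,600 is $26,500 ≥ base, so the credit is $0.
Working Family Credit: $340,600 is at or above $209,400, so the credit is $0.
Child Care Credit: $340,600 is below the $362,200 cutoff, so the full $875 applies.
Total: $4,673 + $0 + $0 + $875 = $5,548.

$5,548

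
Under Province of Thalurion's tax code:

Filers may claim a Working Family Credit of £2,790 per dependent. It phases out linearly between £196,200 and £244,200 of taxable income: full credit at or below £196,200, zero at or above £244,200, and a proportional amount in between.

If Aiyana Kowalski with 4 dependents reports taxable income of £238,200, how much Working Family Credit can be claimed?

Working Family Credit: base = 4 × £2,790 = £11,160. £238,200 is £42,000 into a £48,000 phase-out range, leaving 6,000/48,000 of the credit: £11,160 × 6,000/48,000 = £1,395.

£1,395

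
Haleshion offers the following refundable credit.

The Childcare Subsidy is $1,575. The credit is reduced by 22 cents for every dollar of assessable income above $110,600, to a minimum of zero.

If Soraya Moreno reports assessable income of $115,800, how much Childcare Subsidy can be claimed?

$431

Childcare Subsidy: 22% of the $5,200 excess over $110,600 is $1,144; credit = $1,575 − $1,144 = $431.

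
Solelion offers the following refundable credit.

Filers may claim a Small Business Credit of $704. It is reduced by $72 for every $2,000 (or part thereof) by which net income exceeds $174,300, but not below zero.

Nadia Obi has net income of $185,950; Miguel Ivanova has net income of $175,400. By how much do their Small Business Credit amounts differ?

Nadia ($185,950): Small Business Credit: income exceeds $174,300 by $11,650, which is 6 full-or-partial $2,000 increments; reduction = 6 × $72 = $432, leaving $272.
Miguel ($175,400): Small Business Credit: income exceeds $174,300 by $1,100, which is 1 full-or-partial $2,000 increment; reduction = 1 × $72 = $72, leaving $632.
Difference: |$272 − $632| = $360.

$360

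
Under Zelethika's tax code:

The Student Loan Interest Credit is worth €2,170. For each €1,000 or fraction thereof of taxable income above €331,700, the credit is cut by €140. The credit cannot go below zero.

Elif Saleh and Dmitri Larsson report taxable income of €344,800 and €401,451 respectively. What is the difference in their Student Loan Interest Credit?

€210

Elif (€344,800): Student Loan Interest Credit: income exceeds €331,700 by €13,100, which is 14 full-or-partial €1,000 increments; reduction = 14 × €140 = €1,960, leaving €210.
Dmitri (€401,451): Student Loan Interest Credit: income exceeds €331,700 by €69,751 → 70 increments × €140 = €9,800 ≥ base, so the credit is €0.
Difference: |€210 − €0| = €210.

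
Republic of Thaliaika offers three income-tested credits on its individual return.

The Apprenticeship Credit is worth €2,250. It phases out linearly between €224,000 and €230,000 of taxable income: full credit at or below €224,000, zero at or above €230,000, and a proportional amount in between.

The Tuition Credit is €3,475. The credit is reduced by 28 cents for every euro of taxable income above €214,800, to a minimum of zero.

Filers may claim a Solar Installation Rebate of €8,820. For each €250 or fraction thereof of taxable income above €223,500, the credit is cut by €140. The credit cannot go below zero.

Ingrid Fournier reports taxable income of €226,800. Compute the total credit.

Apprenticeship Credit: €226,800 is €2,800 into a €6,000 phase-out range, leaving 3,200/6,000 of the credit: €2,250 × 3,200/6,000 = €1,200.
Tuition Credit: 28% of the €12,000 excess over €214,800 is €3,360; credit = €3,475 − €3,360 = €115.
Solar Installation Rebate: income exceeds €223,500 by €3,300, which is 14 full-or-partial €250 increments; reduction = 14 × €140 = €1,960, leaving €6,860.
Total: €1,200 + €115 + €6,860 = €8,175.

€8,175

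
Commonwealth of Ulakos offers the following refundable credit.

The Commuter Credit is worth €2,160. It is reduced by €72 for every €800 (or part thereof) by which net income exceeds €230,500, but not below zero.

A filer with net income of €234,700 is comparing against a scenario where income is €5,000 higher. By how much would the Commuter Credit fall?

€432

At €234,700 — income exceeds €230,500 by €4,200, which is 6 full-or-partial €800 increments; reduction = 6 × €72 = €432, leaving €1,728.
At €239,700 — income exceeds €230,500 by €9,200, which is 12 full-or-partial €800 increments; reduction = 12 × €72 = €864, leaving €1,296.
Lost: €1,728 − €1,296 = €432.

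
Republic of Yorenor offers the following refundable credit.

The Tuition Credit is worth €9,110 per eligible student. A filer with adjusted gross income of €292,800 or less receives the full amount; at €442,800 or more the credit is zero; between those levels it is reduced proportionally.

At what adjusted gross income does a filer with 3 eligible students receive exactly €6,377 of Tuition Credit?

Full credit = 3 × €9,110 = €27,330.
€6,377 is 6,377/27,330 of the full €27,330, so 20,953/27,330 of the €150,000 range has been used: income = €292,800 + €150,000 × 20,953/27,330 = €407,800.

€407,800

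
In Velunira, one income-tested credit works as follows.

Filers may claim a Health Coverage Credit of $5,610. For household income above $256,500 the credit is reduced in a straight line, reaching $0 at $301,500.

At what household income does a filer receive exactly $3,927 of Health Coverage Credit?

$3,927 is 3,927/5,610 of the full $5,610, so 1,683/5,610 of the $45,000 range has been used: income = $256,500 + $45,000 × 1,683/5,610 = $270,000.

$270,000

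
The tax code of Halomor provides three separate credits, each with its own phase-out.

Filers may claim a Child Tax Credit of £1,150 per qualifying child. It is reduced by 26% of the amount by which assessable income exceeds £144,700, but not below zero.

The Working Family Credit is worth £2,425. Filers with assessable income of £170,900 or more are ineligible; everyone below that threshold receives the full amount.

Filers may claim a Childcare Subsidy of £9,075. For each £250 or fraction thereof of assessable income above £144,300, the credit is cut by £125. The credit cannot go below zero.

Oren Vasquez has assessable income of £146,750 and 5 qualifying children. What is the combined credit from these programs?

£15,467

Child Tax Credit: base = 5 × £1,150 = £5,750. 26% of the £2,050 excess over £144,700 is £533; credit = £5,750 − £533 = £5,217.
Working Family Credit: £146,750 is below the £170,900 cutoff, so the full £2,425 applies.
Childcare Subsidy: income exceeds £144,300 by £2,450, which is 10 full-or-partial £250 increments; reduction = 10 × £125 = £1,250, leaving £7,825.
Total: £5,217 + £2,425 + £7,825 = £15,467.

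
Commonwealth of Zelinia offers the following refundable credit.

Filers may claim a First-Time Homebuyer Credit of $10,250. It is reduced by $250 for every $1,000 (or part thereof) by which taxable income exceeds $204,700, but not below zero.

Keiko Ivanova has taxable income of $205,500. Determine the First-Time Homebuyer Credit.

$10,000

First-Time Homebuyer Credit: income exceeds $204,700 by $800, which is 1 full-or-partial $1,000 increment; reduction = 1 × $250 = $250, leaving $10,000.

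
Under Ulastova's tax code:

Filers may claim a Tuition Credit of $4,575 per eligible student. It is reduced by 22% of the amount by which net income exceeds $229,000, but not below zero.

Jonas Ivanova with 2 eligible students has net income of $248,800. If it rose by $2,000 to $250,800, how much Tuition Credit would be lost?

At $248,800 — base = 2 × $4,575 = $9,150. 22% of the $19,800 excess over $229,000 is $4,356; credit = $9,150 − $4,356 = $4,794.
At $250,800 — base = 2 × $4,575 = $9,150. 22% of the $21,800 excess over $229,000 is $4,796; credit = $9,150 − $4,796 = $4,354.
Lost: $4,794 − $4,354 = $440.

$440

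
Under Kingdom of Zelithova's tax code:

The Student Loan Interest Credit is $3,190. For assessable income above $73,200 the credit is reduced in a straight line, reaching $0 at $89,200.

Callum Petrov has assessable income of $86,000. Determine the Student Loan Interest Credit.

$638

Student Loan Interest Credit: $86,000 is $12,800 into a $16,000 phase-out range, leaving 3,200/16,000 of the credit: $3,190 × 3,200/16,000 = $638.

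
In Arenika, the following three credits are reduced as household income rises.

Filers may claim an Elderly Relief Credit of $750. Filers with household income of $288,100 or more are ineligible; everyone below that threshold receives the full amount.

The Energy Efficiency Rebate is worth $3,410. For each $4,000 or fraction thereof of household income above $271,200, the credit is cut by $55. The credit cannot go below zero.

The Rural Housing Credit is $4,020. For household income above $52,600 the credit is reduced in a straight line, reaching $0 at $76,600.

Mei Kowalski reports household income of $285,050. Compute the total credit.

Elderly Relief Credit: $285,050 is below the $288,100 cutoff, so the full $750 applies.
Energy Efficiency Rebate: income exceeds $271,200 by $13,850, which is 4 full-or-partial $4,000 increments; reduction = 4 × $55 = $220, leaving $3,190.
Rural Housing Credit: $285,050 is at or above $76,600, so the credit is $0.
Total: $750 + $3,190 + $0 = $3,940.

$3,940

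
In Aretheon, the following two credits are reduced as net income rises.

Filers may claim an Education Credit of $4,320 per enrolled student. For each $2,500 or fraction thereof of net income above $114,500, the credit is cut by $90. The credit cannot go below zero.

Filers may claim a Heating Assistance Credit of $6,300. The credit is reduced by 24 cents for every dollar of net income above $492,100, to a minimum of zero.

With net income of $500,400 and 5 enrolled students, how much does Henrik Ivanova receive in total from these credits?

Education Credit: base = 5 × $4,320 = $21,600. income exceeds $114,500 by $385,900, which is 155 full-or-partial $2,500 increments; reduction = 155 × $90 = $13,950, leaving $7,650.
Heating Assistance Credit: 24% of the $8,300 excess over $492,100 is $1,992; credit = $6,300 − $1,992 = $4,308.
Total: $7,650 + $4,308 = $11,958.

$11,958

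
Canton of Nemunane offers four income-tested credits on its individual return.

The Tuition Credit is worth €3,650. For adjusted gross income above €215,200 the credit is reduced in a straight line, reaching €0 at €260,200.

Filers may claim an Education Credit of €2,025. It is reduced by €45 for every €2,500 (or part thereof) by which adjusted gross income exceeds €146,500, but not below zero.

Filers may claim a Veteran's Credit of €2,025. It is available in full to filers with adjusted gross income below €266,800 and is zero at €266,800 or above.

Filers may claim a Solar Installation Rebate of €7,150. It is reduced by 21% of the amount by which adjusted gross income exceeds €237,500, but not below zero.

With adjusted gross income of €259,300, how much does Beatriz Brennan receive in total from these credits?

Tuition Credit: €259,300 is €44,100 into a €45,000 phase-out range, leaving 900/45,000 of the credit: €3,650 × 900/45,000 = €73.
Education Credit: income exceeds €146,500 by €112,800 → 46 increments × €45 = €2,070 ≥ base, so the credit is €0.
Veteran's Credit: €259,300 is below the €266,800 cutoff, so the full €2,025 applies.
Solar Installation Rebate: 21% of the €21,800 excess over €237,500 is €4,578; credit = €7,150 − €4,578 = €2,572.
Total: €73 + €0 + €2,025 + €2,572 = €4,670.

€4,670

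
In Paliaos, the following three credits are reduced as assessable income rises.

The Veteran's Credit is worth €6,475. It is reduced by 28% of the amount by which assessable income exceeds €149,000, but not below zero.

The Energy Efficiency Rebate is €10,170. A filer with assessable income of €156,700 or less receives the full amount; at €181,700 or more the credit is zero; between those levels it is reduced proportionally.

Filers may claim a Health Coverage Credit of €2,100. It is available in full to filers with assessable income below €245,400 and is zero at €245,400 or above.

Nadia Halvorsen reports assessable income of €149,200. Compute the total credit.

€18,689

Veteran's Credit: 28% of the €200 excess over €149,000 is €56; credit = €6,475 − €56 = €6,419.
Energy Efficiency Rebate: €149,200 is at or below the €156,700 threshold, so the full €10,170 applies.
Health Coverage Credit: €149,200 is below the €245,400 cutoff, so the full €2,100 applies.
Total: €6,419 + €10,170 + €2,100 = €18,689.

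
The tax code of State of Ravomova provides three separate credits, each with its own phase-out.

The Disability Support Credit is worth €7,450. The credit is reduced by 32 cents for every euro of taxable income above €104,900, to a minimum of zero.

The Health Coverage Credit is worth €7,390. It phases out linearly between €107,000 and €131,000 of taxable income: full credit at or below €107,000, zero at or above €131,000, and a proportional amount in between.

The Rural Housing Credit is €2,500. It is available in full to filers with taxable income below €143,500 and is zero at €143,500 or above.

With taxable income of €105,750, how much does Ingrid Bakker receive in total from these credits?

€17,068

Disability Support Credit: 32% of the €850 excess over €104,900 is €272; credit = €7,450 − €272 = €7,178.
Health Coverage Credit: €105,750 is at or below the €107,000 threshold, so the full €7,390 applies.
Rural Housing Credit: €105,750 is below the €143,500 cutoff, so the full €2,500 applies.
Total: €7,178 + €7,390 + €2,500 = €17,068.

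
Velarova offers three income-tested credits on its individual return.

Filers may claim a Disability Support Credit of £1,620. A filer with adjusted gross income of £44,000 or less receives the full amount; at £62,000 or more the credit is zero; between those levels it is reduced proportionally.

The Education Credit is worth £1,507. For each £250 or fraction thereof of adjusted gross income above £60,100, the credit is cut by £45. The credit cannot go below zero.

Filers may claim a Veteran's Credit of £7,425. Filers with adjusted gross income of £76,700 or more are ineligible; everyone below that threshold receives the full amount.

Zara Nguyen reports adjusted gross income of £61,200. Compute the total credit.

£8,779

Disability Support Credit: £61,200 is £17,200 into a £18,000 phase-out range, leaving 800/18,000 of the credit: £1,620 × 800/18,000 = £72.
Education Credit: income exceeds £60,100 by £1,100, which is 5 full-or-partial £250 increments; reduction = 5 × £45 = £225, leaving £1,282.
Veteran's Credit: £61,200 is below the £76,700 cutoff, so the full £7,425 applies.
Total: £72 + £1,282 + £7,425 = £8,779.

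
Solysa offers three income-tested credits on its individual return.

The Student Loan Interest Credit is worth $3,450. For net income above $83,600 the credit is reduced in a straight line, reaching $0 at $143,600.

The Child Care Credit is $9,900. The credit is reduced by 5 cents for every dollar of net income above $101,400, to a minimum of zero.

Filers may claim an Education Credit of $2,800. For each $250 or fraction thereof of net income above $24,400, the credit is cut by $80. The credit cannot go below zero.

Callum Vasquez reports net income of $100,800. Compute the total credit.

$12,361

Student Loan Interest Credit: $100,800 is $17,200 into a $60,000 phase-out range, leaving 42,800/60,000 of the credit: $3,450 × 42,800/60,000 = $2,461.
Child Care Credit: $100,800 is at or below the $101,400 threshold, so the full $9,900 applies.
Education Credit: income exceeds $24,400 by $76,400 → 306 increments × $80 = $24,480 ≥ base, so the credit is $0.
Total: $2,461 + $9,900 + $0 = $12,361.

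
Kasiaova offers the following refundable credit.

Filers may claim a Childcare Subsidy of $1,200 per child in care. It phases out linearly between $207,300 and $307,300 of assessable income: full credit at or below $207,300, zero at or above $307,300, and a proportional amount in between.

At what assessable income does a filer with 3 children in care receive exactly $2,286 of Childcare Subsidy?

Full credit = 3 × $1,200 = $3,600.
$2,286 is 2,286/3,600 of the full $3,600, so 1,314/3,600 of the $100,000 range has been used: income = $207,300 + $100,000 × 1,314/3,600 = $243,800.

$243,800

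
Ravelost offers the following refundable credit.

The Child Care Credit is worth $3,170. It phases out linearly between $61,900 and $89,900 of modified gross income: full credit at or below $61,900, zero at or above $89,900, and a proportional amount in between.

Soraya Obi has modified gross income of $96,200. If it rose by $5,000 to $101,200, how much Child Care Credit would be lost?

At $96,200 — $96,200 is at or above $89,900, so the credit is $0.
At $101,200 — $101,200 is at or above $89,900, so the credit is $0.
Lost: $0 − $0 = $0.

$0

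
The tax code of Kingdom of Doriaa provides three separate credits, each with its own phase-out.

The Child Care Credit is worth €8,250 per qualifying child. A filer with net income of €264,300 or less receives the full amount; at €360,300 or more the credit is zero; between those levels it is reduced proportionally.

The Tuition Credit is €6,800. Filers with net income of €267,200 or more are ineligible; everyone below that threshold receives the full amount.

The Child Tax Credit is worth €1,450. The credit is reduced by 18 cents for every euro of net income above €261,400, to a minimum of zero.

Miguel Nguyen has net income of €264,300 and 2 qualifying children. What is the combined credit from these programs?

€24,228

Child Care Credit: base = 2 × €8,250 = €16,500. €264,300 is at or below the €264,300 threshold, so the full €16,500 applies.
Tuition Credit: €264,300 is below the €267,200 cutoff, so the full €6,800 applies.
Child Tax Credit: 18% of the €2,900 excess over €261,400 is €522; credit = €1,450 − €522 = €928.
Total: €16,500 + €6,800 + €928 = €24,228.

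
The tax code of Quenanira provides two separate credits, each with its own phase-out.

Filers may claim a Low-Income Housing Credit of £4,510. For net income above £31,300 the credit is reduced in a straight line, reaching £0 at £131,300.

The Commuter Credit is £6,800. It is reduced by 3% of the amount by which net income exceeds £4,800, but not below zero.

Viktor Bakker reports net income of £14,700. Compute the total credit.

£11,013

Low-Income Housing Credit: £14,700 is at or below the £31,300 threshold, so the full £4,510 applies.
Commuter Credit: 3% of the £9,900 excess over £4,800 is £297; credit = £6,800 − £297 = £6,503.
Total: £4,510 + £6,503 = £11,013.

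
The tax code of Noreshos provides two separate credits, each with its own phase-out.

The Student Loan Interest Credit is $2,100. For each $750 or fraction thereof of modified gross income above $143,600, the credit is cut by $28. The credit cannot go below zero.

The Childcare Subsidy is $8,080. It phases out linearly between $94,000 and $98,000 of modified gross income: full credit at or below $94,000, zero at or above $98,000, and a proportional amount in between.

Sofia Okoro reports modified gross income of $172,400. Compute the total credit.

$1,008

Student Loan Interest Credit: income exceeds $143,600 by $28,800, which is 39 full-or-partial $750 increments; reduction = 39 × $28 = $1,092, leaving $1,008.
Childcare Subsidy: $172,400 is at or above $98,000, so the credit is $0.
Total: $1,008 + $0 = $1,008.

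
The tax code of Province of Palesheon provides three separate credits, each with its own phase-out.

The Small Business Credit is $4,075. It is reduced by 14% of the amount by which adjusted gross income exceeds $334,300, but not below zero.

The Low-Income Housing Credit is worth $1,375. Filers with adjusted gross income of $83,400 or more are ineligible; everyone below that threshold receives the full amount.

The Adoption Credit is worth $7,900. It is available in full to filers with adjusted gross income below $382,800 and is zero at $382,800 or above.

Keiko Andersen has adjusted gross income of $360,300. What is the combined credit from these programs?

Small Business Credit: 14% of the $26,000 excess over $334,300 is $3,640; credit = $4,075 − $3,640 = $435.
Low-Income Housing Credit: $360,300 meets or exceeds the $83,400 cutoff, so the credit is $0.
Adoption Credit: $360,300 is below the $382,800 cutoff, so the full $7,900 applies.
Total: $435 + $0 + $7,900 = $8,335.

$8,335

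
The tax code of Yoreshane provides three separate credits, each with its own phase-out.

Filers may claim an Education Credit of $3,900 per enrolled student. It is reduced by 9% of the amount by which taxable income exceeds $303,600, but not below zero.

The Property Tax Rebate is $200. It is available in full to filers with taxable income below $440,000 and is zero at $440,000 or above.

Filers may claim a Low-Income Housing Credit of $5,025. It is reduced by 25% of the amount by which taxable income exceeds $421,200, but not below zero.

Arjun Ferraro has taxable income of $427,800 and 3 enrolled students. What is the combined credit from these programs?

$4,097

Education Credit: base = 3 × $3,900 = $11,700. 9% of the $124,200 excess over $303,600 is $11,178; credit = $11,700 − $11,178 = $522.
Property Tax Rebate: $427,800 is below the $440,000 cutoff, so the full $200 applies.
Low-Income Housing Credit: 25% of the $6,600 excess over $421,200 is $1,650; credit = $5,025 − $1,650 = $3,375.
Total: $522 + $200 + $3,375 = $4,097.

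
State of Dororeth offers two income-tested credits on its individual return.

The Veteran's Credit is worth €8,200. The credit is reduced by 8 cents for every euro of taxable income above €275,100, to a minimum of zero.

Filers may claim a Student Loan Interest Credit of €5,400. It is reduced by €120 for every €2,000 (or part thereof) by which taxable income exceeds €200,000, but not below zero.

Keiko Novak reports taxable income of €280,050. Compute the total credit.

Veteran's Credit: 8% of the €4,950 excess over €275,100 is €396; credit = €8,200 − €396 = €7,804.
Student Loan Interest Credit: income exceeds €200,000 by €80,050, which is 41 full-or-partial €2,000 increments; reduction = 41 × €120 = €4,920, leaving €480.
Total: €7,804 + €480 = €8,284.

€8,284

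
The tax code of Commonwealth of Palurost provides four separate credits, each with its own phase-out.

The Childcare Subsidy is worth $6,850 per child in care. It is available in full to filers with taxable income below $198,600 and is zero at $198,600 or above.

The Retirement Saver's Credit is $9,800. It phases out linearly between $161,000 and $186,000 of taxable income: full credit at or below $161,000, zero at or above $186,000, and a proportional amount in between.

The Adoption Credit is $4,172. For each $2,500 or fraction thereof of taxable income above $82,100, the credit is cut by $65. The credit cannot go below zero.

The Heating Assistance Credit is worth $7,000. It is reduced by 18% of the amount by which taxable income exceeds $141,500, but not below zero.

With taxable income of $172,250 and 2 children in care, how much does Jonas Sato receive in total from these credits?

$22,322

Childcare Subsidy: base = 2 × $6,850 = $13,700. $172,250 is below the $198,600 cutoff, so the full $13,700 applies.
Retirement Saver's Credit: $172,250 is $11,250 into a $25,000 phase-out range, leaving 13,750/25,000 of the credit: $9,800 × 13,750/25,000 = $5,390.
Adoption Credit: income exceeds $82,100 by $90,150, which is 37 full-or-partial $2,500 increments; reduction = 37 × $65 = $2,405, leaving $1,767.
Heating Assistance Credit: 18% of the $30,750 excess over $141,500 is $5,535; credit = $7,000 − $5,535 = $1,465.
Total: $13,700 + $5,390 + $1,767 + $1,465 = $22,322.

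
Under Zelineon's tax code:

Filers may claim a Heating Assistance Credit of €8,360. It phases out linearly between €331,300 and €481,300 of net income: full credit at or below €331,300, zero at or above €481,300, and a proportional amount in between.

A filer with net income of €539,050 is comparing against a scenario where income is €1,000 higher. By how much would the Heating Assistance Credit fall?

€0

At €539,050 — €539,050 is at or above €481,300, so the credit is €0.
At €540,050 — €540,050 is at or above €481,300, so the credit is €0.
Lost: €0 − €0 = €0.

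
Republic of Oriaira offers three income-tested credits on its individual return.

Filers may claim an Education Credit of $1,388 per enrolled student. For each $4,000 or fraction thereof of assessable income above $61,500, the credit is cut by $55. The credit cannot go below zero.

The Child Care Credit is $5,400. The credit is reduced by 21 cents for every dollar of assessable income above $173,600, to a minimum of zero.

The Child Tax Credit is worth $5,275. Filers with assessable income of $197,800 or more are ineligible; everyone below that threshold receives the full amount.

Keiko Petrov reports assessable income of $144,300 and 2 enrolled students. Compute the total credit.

$12,296

Education Credit: base = 2 × $1,388 = $2,776. income exceeds $61,500 by $82,800, which is 21 full-or-partial $4,000 increments; reduction = 21 × $55 = $1,155, leaving $1,621.
Child Care Credit: $144,300 is at or below the $173,600 threshold, so the full $5,400 applies.
Child Tax Credit: $144,300 is below the $197,800 cutoff, so the full $5,275 applies.
Total: $1,621 + $5,400 + $5,275 = $12,296.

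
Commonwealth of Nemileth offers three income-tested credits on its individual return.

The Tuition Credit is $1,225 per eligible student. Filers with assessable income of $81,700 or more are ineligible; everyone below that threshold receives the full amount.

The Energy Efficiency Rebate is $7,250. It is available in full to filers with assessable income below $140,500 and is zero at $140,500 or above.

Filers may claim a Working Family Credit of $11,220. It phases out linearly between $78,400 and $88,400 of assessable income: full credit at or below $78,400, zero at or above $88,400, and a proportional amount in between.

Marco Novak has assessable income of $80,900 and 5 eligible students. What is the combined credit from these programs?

Tuition Credit: base = 5 × $1,225 = $6,125. $80,900 is below the $81,700 cutoff, so the full $6,125 applies.
Energy Efficiency Rebate: $80,900 is below the $140,500 cutoff, so the full $7,250 applies.
Working Family Credit: $80,900 is $2,500 into a $10,000 phase-out range, leaving 7,500/10,000 of the credit: $11,220 × 7,500/10,000 = $8,415.
Total: $6,125 + $7,250 + $8,415 = $21,790.

$21,790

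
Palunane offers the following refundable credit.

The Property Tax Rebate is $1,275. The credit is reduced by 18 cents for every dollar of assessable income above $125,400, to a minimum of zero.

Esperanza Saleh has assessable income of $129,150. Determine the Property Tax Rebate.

$600

Property Tax Rebate: 18% of the $3,750 excess over $125,400 is $675; credit = $1,275 − $675 = $600.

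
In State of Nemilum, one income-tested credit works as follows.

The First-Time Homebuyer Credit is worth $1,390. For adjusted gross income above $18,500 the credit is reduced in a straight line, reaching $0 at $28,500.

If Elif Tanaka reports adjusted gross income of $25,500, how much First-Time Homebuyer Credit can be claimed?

$417

First-Time Homebuyer Credit: $25,500 is $7,000 into a $10,000 phase-out range, leaving 3,000/10,000 of the credit: $1,390 × 3,000/10,000 = $417.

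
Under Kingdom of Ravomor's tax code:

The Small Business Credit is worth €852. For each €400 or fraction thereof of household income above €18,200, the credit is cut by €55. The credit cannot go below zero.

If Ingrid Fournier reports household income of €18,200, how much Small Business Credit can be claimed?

Small Business Credit: €18,200 is at or below the €18,200 threshold, so the full €852 applies.

€852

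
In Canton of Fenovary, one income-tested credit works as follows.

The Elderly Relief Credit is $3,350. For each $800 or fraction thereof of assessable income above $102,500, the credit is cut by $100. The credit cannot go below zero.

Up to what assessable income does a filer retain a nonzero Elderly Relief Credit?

After 33 increments the reduction is 33 × $100 = $3,300, leaving $50; one more increment wipes it out. Increment 33 ends at excess 33 × $800 = $26,400, so the highest qualifying income is $102,500 + $26,400 = $128,900.

$128,900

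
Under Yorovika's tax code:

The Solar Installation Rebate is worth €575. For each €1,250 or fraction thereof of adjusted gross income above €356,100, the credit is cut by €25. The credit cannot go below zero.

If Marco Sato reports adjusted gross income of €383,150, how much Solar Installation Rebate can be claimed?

€25

Solar Installation Rebate: income exceeds €356,100 by €27,050, which is 22 full-or-partial €1,250 increments; reduction = 22 × €25 = €550, leaving €25.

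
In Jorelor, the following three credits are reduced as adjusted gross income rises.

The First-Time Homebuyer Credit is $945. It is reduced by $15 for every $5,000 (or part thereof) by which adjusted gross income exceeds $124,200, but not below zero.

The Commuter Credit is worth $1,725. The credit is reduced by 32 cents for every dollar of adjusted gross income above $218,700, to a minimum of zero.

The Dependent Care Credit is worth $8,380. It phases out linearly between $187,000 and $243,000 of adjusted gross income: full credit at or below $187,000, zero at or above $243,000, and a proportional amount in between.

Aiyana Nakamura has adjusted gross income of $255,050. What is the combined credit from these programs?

First-Time Homebuyer Credit: income exceeds $124,200 by $130,850, which is 27 full-or-partial $5,000 increments; reduction = 27 × $15 = $405, leaving $540.
Commuter Credit: 32% of the $36,350 excess over $218,700 is $11,632 ≥ base, so the credit is $0.
Dependent Care Credit: $255,050 is at or above $243,000, so the credit is $0.
Total: $540 + $0 + $0 = $540.

$540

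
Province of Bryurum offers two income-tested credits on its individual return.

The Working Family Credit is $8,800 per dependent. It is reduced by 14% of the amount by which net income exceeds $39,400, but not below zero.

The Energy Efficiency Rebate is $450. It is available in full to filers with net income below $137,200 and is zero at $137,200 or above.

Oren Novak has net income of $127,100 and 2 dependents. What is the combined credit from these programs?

$5,772

Working Family Credit: base = 2 × $8,800 = $17,600. 14% of the $87,700 excess over $39,400 is $12,278; credit = $17,600 − $12,278 = $5,322.
Energy Efficiency Rebate: $127,100 is below the $137,200 cutoff, so the full $450 applies.
Total: $5,322 + $450 = $5,772.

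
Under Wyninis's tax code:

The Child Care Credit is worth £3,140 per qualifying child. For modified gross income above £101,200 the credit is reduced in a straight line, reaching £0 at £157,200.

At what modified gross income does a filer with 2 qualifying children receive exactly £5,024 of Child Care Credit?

£112,400

Full credit = 2 × £3,140 = £6,280.
£5,024 is 5,024/6,280 of the full £6,280, so 1,256/6,280 of the £56,000 range has been used: income = £101,200 + £56,000 × 1,256/6,280 = £112,400.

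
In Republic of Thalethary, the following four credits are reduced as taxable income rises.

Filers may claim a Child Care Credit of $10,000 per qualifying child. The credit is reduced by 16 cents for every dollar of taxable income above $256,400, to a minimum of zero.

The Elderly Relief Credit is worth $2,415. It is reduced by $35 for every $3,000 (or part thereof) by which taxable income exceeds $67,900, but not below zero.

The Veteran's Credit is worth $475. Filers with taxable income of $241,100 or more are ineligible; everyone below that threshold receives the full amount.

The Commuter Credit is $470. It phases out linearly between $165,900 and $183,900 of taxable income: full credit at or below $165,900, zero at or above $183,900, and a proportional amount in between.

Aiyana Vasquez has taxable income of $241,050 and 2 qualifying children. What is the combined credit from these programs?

Child Care Credit: base = 2 × $10,000 = $20,000. $241,050 is at or below the $256,400 threshold, so the full $20,000 applies.
Elderly Relief Credit: income exceeds $67,900 by $173,150, which is 58 full-or-partial $3,000 increments; reduction = 58 × $35 = $2,030, leaving $385.
Veteran's Credit: $241,050 is below the $241,100 cutoff, so the full $475 applies.
Commuter Credit: $241,050 is at or above $183,900, so the credit is $0.
Total: $20,000 + $385 + $475 + $0 = $20,860.

$20,860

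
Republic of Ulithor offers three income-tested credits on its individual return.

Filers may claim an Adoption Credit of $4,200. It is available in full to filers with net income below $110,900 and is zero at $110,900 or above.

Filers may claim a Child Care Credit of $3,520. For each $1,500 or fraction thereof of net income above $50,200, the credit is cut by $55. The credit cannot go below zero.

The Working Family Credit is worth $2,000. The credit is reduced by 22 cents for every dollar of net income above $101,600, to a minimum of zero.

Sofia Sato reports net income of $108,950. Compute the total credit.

Adoption Credit: $108,950 is below the $110,900 cutoff, so the full $4,200 applies.
Child Care Credit: income exceeds $50,200 by $58,750, which is 40 full-or-partial $1,500 increments; reduction = 40 × $55 = $2,200, leaving $1,320.
Working Family Credit: 22% of the $7,350 excess over $101,600 is $1,617; credit = $2,000 − $1,617 = $383.
Total: $4,200 + $1,320 + $383 = $5,903.

$5,903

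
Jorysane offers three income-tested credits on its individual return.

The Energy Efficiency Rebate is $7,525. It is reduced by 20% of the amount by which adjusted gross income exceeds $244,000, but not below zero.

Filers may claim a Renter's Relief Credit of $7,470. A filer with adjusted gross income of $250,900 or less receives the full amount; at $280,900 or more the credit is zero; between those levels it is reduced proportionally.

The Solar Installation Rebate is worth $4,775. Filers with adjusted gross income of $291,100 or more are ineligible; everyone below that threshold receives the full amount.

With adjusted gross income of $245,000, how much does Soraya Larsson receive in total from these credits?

$19,570

Energy Efficiency Rebate: 20% of the $1,000 excess over $244,000 is $200; credit = $7,525 − $200 = $7,325.
Renter's Relief Credit: $245,000 is at or below the $250,900 threshold, so the full $7,470 applies.
Solar Installation Rebate: $245,000 is below the $291,100 cutoff, so the full $4,775 applies.
Total: $7,325 + $7,470 + $4,775 = $19,570.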